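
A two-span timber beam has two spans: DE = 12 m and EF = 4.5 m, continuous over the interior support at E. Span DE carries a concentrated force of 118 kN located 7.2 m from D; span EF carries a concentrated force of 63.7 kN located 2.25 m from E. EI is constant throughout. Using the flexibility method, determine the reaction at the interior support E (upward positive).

Insert a hinge at E; M_E is the redundant, and each span becomes simply supported.
End slopes at the hinge E, treating each span as simply supported:
  span DE: point load 118 at a = 7.2: Pab(L + a)/(6LEI) = 1087/EI
  span EF: point load 63.7 at a = 2.25: Pab(L + b)/(6LEI) = 80.62/EI
  relative rotation θ_0 = (1087 + 80.62)/EI = 1168/EI
A unit hogging moment at E produces rotation L₁/(3EI) + L₂/(3EI) = 5.5/EI.
Slope continuity at E: θ_0 = M_E·5.5/EI, so M_E = 1168/5.5 = 212.4 kN·m (hogging).
Span DE, ΣM about D with M_E applied at E: R_E^{DE}·12 = 849.6 + 212.4, so R_E^{DE} = 88.5 kN and R_D = 118 − 88.5 = 29.5 kN.
Span EF, ΣM about F: R_E^{EF}·4.5 = 143.3 + 212.4, so R_E^{EF} = 79.05 kN and R_F = 63.7 − 79.05 = -15.35 kN.
R_E = 88.5 + 79.05 = 167.5 kN.

R_E = 167.5 kN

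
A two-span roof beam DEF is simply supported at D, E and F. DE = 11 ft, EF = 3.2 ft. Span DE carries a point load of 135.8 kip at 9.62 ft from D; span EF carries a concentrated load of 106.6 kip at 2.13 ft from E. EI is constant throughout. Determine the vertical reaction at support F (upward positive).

Release continuity at E by inserting a hinge; the redundant is the internal moment M_E. The primary structure is two simply-supported spans DE and EF.
Discontinuity in slope at E on the released structure — sum the simple-span end rotations:
  span DE: point load 135.8 at a = 9.62: Pab(L + a)/(6LEI) = 563.2/EI
  span EF: point load 106.6 at a = 2.13: Pab(L + b)/(6LEI) = 54.03/EI
  relative rotation θ_0 = (563.2 + 54.03)/EI = 617.3/EI
A unit hogging moment at E produces rotation L₁/(3EI) + L₂/(3EI) = 4.733/EI.
Compatibility: M_E·(L₁+L₂)/(3EI) = θ_0, giving M_E = 130.4 kip·ft (hogging).
Span EF, ΣM about F: R_E^{EF}·3.2 = 114.1 + 130.4, so R_E^{EF} = 76.4 kip and R_F = 106.6 − 76.4 = 30.2 kip.

R_F = 30.2 kip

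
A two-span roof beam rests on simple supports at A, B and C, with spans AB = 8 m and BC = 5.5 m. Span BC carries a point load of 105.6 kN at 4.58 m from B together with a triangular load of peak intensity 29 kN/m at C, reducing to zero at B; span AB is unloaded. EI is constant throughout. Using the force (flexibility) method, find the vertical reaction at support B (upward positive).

Release continuity at B by inserting a hinge; the redundant is the internal moment M_B. The primary structure is two simply-supported spans AB and BC.
Rotations at B on the released spans (each span's end-slope, ×1/EI):
  span BC: point load 105.6 at a = 4.58: Pab(L + b)/(6LEI) = 86.56/EI
  span BC: triangular load, peak 29: 7w₀L³/(360EI) = 93.82/EI
  relative rotation θ_0 = (0 + 180.4)/EI = 180.4/EI
A unit hogging moment at B produces rotation L₁/(3EI) + L₂/(3EI) = 4.5/EI.
Compatibility: M_B·(L₁+L₂)/(3EI) = θ_0, giving M_B = 40.08 kN·m (hogging).
Span AB, ΣM about A with M_B applied at B: R_B^{AB}·8 = 0 + 40.08, so R_B^{AB} = 5.011 kN and R_A = 0 − 5.011 = -5.011 kN.
Span BC, ΣM about C: R_B^{BC}·5.5 = 243.4 + 40.08, so R_B^{BC} = 51.54 kN and R_C = 185.3 − 51.54 = 133.8 kN.
R_B = 5.011 + 51.54 = 56.55 kN.

R_B = 56.55 kN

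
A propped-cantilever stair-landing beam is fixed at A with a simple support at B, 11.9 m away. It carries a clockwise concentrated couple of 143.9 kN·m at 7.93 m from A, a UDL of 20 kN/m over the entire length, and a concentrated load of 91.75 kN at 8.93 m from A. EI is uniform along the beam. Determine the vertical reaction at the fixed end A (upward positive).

Take the reaction at B as the redundant and release it; the primary structure is a cantilever fixed at A.
Deflection at B on the released cantilever, summing each load's contribution:
  clockwise couple 143.9 at a = 7.93: M₀a(2L − a)/(2EI) = 9055/EI
  UDL 20: wL⁴/(8EI) = 50133/EI
  point load 91.75 at a = 8.93: Pa²(3L − a)/(6EI) = 32644/EI
  δ_0 = 91833/EI
Tip deflection under a unit load at B: L³/(3EI) = 561.7/EI.
The prop prevents deflection at B: R_B = δ_0/δ_{BB} = 91833/561.7 = 163.5 kN.
Vertical equilibrium: R_A = ΣP − R_B = 329.8 − 163.5 = 166.3 kN.

R_A = 166.3 kN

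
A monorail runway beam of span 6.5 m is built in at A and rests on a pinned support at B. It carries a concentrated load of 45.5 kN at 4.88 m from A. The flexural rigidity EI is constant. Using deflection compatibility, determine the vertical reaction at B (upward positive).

R_B = 28.84 kN

Release the roller at B. Primary structure: cantilever fixed at A.
Primary-structure tip deflection at B by superposition:
  point load 45.5 at a = 4.88: Pa²(3L − a)/(6EI) = 2640/EI
Flexibility coefficient — unit upward force at B: δ_{BB} = L³/(3EI) = 91.54/EI.
Compatibility at B: δ_0 − R_B·δ_{BB} = 0, so R_B = 2640/91.54 = 28.84 kN.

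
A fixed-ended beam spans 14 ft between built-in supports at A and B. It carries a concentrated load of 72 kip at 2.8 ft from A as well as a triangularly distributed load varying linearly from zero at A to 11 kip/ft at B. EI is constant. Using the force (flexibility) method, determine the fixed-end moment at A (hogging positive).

Take the two fixed-end moments M_A, M_B as redundants; the released structure is the simple span AB.
Simple-span end rotations at A and B under the given loads:
  at A: point load 72 at a = 2.8: Pab(L + b)/(6LEI) = 677.4/EI
  at B: point load 72 at a = 2.8: Pab(L + a)/(6LEI) = 451.6/EI
  at A: triangular load, peak 11: 7w₀L³/(360EI) = 586.9/EI
  at B: triangular load, peak 11: w₀L³/(45EI) = 670.8/EI
  θ_A0 = 1264/EI,  θ_B0 = 1122/EI
Flexibility coefficients: a unit moment at one end gives L/(3EI) there and L/(6EI) at the far end, so f₁₁ = f₂₂ = 4.667/EI and f₁₂ = f₂₁ = 2.333/EI.
Compatibility — zero rotation at each built-in end:
  4.667 M_A + 2.333 M_B = 1264
  2.333 M_A + 4.667 M_B = 1122
Solving the pair gives M_A = 200.9 kip·ft and M_B = 140.1 kip·ft (hogging).

M_A = 200.9 kip·ft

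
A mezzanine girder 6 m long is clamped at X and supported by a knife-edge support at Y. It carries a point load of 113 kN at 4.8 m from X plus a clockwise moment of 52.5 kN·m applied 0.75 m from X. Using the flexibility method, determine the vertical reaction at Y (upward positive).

Choose R_Y as the redundant. The primary structure is the cantilever fixed at X.
Deflection at Y on the released cantilever, summing each load's contribution:
  point load 113 at a = 4.8: Pa²(3L − a)/(6EI) = 5728/EI
  clockwise couple 52.5 at a = 0.75: M₀a(2L − a)/(2EI) = 221.5/EI
  δ_0 = 5949/EI
Tip deflection under a unit load at Y: L³/(3EI) = 72/EI.
The prop prevents deflection at Y: R_Y = δ_0/δ_{YY} = 5949/72 = 82.63 kN.

R_Y = 82.63 kN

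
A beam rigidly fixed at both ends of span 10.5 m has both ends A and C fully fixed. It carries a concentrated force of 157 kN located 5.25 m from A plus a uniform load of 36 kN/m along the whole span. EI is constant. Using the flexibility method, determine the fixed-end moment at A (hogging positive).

M_A = 536.8 kN·m

Release both end moments; the primary structure is a simply-supported span AC with redundants M_A and M_C.
End rotations of the released simple span under the applied load (×1/EI):
  at A: point load 157 at a = 5.25: Pab(L + b)/(6LEI) = 1082/EI
  at C: point load 157 at a = 5.25: Pab(L + a)/(6LEI) = 1082/EI
  at A: UDL 36: wL³/(24EI) = 1736/EI
  at C: UDL 36: wL³/(24EI) = 1736/EI
  θ_A0 = 2818/EI,  θ_C0 = 2818/EI
Flexibility coefficients: a unit moment at one end gives L/(3EI) there and L/(6EI) at the far end, so f₁₁ = f₂₂ = 3.5/EI and f₁₂ = f₂₁ = 1.75/EI.
Compatibility — zero rotation at each built-in end:
  3.5 M_A + 1.75 M_C = 2818
  1.75 M_A + 3.5 M_C = 2818
Solving the pair gives M_A = 536.8 kN·m and M_C = 536.8 kN·m (hogging).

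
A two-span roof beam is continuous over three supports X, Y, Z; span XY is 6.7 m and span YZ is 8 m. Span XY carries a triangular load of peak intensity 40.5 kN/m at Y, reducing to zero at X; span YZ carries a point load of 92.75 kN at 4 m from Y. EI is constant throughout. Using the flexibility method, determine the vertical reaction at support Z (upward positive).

Take M_Y as the redundant. Released structure: two simple spans XY and YZ with a hinge at Y.
Discontinuity in slope at Y on the released structure — sum the simple-span end rotations:
  span XY: triangular load, peak 40.5: w₀L³/(45EI) = 270.7/EI
  span YZ: point load 92.75 at a = 4: Pab(L + b)/(6LEI) = 371/EI
  relative rotation θ_0 = (270.7 + 371)/EI = 641.7/EI
A unit hogging moment at Y produces rotation L₁/(3EI) + L₂/(3EI) = 4.9/EI.
Slope continuity at Y: θ_0 = M_Y·4.9/EI, so M_Y = 641.7/4.9 = 131 kN·m (hogging).
Span YZ, ΣM about Z: R_Y^{YZ}·8 = 371 + 131, so R_Y^{YZ} = 62.74 kN and R_Z = 92.75 − 62.74 = 30.01 kN.

R_Z = 30.01 kN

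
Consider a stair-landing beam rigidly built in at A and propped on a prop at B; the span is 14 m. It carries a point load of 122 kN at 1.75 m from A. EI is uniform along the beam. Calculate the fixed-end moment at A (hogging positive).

Choose R_B as the redundant. The primary structure is the cantilever fixed at A.
Downward deflection at the released point B due to the loads:
  point load 122 at a = 1.75: Pa²(3L − a)/(6EI) = 2506/EI
Flexibility coefficient — unit upward force at B: δ_{BB} = L³/(3EI) = 914.7/EI.
Compatibility at B: δ_0 − R_B·δ_{BB} = 0, so R_B = 2506/914.7 = 2.74 kN.
Moment equilibrium about A: M_A = Σ(load moments about A) − R_B·L = 213.5 − 2.74×14 = 175.1 kN·m.

M_A = 175.1 kN·m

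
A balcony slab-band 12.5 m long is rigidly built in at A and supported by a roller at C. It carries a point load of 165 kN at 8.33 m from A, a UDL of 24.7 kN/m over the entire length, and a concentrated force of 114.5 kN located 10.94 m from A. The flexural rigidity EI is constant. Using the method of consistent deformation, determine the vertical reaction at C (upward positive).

R_C = 294.5 kN

Choose R_C as the redundant. The primary structure is the cantilever fixed at A.
Downward deflection at the released point C due to the loads:
  point load 165 at a = 8.33: Pa²(3L − a)/(6EI) = 55662/EI
  UDL 24.7: wL⁴/(8EI) = 75378/EI
  point load 114.5 at a = 10.94: Pa²(3L − a)/(6EI) = 60662/EI
  δ_0 = 191702/EI
Flexibility coefficient — unit upward force at C: δ_{CC} = L³/(3EI) = 651/EI.
The prop prevents deflection at C: R_C = δ_0/δ_{CC} = 191702/651 = 294.5 kN.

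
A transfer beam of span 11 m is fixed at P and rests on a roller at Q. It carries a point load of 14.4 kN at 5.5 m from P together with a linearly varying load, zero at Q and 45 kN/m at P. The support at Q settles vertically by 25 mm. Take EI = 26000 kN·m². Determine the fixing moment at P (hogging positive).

Choose R_Q as the redundant. The primary structure is the cantilever fixed at P.
Primary-structure tip deflection at Q by superposition:
  point load 14.4 at a = 5.5: Pa²(3L − a)/(6EI) = 1996/EI
  triangular load, peak 45 at the fixed end: w₀L⁴/(30EI) = 21962/EI
  δ_0 = 23958/EI
Flexibility coefficient — unit upward force at Q: δ_{QQ} = L³/(3EI) = 443.7/EI.
With EI = 26000 kN·m²: δ_0 = 0.92146 m and δ_{QQ} = 0.017064 m/kN.
Compatibility — the beam at Q must follow the support down by 0.025 m: δ_0 − R_Q·δ_{QQ} = 0.025, so R_Q = (0.92146 − 0.025)/0.017064 = 52.53 kN.
Moment equilibrium about P: M_P = Σ(load moments about P) − R_Q·L = 986.7 − 52.53×11 = 408.8 kN·m.

M_P = 408.8 kN·m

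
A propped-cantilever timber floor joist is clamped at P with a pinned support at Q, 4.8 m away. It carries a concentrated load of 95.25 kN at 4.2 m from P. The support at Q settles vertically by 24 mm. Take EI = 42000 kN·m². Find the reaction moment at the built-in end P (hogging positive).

M_P = 159.4 kN·m

Release the roller at Q. Primary structure: cantilever fixed at P.
Deflection at Q on the released cantilever, summing each load's contribution:
  point load 95.25 at a = 4.2: Pa²(3L − a)/(6EI) = 2856/EI
Tip deflection under a unit load at Q: L³/(3EI) = 36.86/EI.
With EI = 42000 kN·m²: δ_0 = 0.068008 m and δ_{QQ} = 0.000878 m/kN.
Compatibility — the beam at Q must follow the support down by 0.024 m: δ_0 − R_Q·δ_{QQ} = 0.024, so R_Q = (0.068008 − 0.024)/0.000878 = 50.14 kN.
Moment equilibrium about P: M_P = Σ(load moments about P) − R_Q·L = 400.1 − 50.14×4.8 = 159.4 kN·m.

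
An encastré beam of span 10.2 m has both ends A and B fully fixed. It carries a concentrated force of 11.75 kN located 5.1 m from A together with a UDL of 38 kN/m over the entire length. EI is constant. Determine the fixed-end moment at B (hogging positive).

M_B = 344.4 kN·m

Take the two fixed-end moments M_A, M_B as redundants; the released structure is the simple span AB.
Simple-span end rotations at A and B under the given loads:
  at A: point load 11.75 at a = 5.1: Pab(L + b)/(6LEI) = 76.4/EI
  at B: point load 11.75 at a = 5.1: Pab(L + a)/(6LEI) = 76.4/EI
  at A: UDL 38: wL³/(24EI) = 1680/EI
  at B: UDL 38: wL³/(24EI) = 1680/EI
  θ_A0 = 1757/EI,  θ_B0 = 1757/EI
Flexibility coefficients: a unit moment at one end gives L/(3EI) there and L/(6EI) at the far end, so f₁₁ = f₂₂ = 3.4/EI and f₁₂ = f₂₁ = 1.7/EI.
Compatibility — zero rotation at each built-in end:
  3.4 M_A + 1.7 M_B = 1757
  1.7 M_A + 3.4 M_B = 1757
Solving the pair gives M_A = 344.4 kN·m and M_B = 344.4 kN·m (hogging).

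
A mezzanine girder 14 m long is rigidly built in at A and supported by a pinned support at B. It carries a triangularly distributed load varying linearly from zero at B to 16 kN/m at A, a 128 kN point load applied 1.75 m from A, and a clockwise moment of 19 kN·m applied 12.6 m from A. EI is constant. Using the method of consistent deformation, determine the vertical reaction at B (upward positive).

R_B = 27.29 kN

Release the roller at B. Primary structure: cantilever fixed at A.
Downward deflection at the released point B due to the loads:
  triangular load, peak 16 at the fixed end: w₀L⁴/(30EI) = 20489/EI
  point load 128 at a = 1.75: Pa²(3L − a)/(6EI) = 2630/EI
  clockwise couple 19 at a = 12.6: M₀a(2L − a)/(2EI) = 1843/EI
  δ_0 = 24962/EI
Tip deflection under a unit load at B: L³/(3EI) = 914.7/EI.
Compatibility at B: δ_0 − R_B·δ_{BB} = 0, so R_B = 24962/914.7 = 27.29 kN.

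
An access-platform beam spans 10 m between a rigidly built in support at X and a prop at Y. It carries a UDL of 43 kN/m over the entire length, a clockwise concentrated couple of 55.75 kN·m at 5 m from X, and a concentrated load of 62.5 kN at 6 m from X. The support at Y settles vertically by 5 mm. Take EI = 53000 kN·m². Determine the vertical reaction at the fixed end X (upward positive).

R_X = 298.8 kN

Release the roller at Y. Primary structure: cantilever fixed at X.
Primary-structure tip deflection at Y by superposition:
  UDL 43: wL⁴/(8EI) = 53750/EI
  clockwise couple 55.75 at a = 5: M₀a(2L − a)/(2EI) = 2091/EI
  point load 62.5 at a = 6: Pa²(3L − a)/(6EI) = 9000/EI
  δ_0 = 64841/EI
Tip deflection under a unit load at Y: L³/(3EI) = 333.3/EI.
With EI = 53000 kN·m²: δ_0 = 1.2234 m and δ_{YY} = 0.006289 m/kN.
Compatibility — the beam at Y must follow the support down by 0.005 m: δ_0 − R_Y·δ_{YY} = 0.005, so R_Y = (1.2234 − 0.005)/0.006289 = 193.7 kN.
Vertical equilibrium: R_X = ΣP − R_Y = 492.5 − 193.7 = 298.8 kN.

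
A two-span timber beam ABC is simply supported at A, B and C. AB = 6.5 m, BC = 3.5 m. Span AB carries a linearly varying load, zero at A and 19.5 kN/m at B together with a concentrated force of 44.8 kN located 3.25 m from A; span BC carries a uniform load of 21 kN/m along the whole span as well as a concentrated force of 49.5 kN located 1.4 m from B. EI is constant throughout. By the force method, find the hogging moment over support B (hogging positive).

M_B = 94.09 kN·m

Insert a hinge at B; M_B is the redundant, and each span becomes simply supported.
Discontinuity in slope at B on the released structure — sum the simple-span end rotations:
  span AB: triangular load, peak 19.5: w₀L³/(45EI) = 119/EI
  span AB: point load 44.8 at a = 3.25: Pab(L + a)/(6LEI) = 118.3/EI
  span BC: UDL 21: wL³/(24EI) = 37.52/EI
  span BC: point load 49.5 at a = 1.4: Pab(L + b)/(6LEI) = 38.81/EI
  relative rotation θ_0 = (237.3 + 76.32)/EI = 313.6/EI
A unit hogging moment at B produces rotation L₁/(3EI) + L₂/(3EI) = 3.333/EI.
Slope continuity at B: θ_0 = M_B·3.333/EI, so M_B = 313.6/3.333 = 94.09 kN·m (hogging).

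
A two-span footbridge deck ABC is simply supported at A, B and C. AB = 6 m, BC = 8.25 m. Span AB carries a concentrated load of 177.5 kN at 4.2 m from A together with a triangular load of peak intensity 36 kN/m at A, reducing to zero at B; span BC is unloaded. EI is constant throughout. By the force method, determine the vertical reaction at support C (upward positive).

R_C = -13.56 kN

Insert a hinge at B; M_B is the redundant, and each span becomes simply supported.
Discontinuity in slope at B on the released structure — sum the simple-span end rotations:
  span AB: point load 177.5 at a = 4.2: Pab(L + a)/(6LEI) = 380.2/EI
  span AB: triangular load, peak 36: 7w₀L³/(360EI) = 151.2/EI
  relative rotation θ_0 = (531.4 + 0)/EI = 531.4/EI
A unit hogging moment at B produces rotation L₁/(3EI) + L₂/(3EI) = 4.75/EI.
Compatibility: M_B·(L₁+L₂)/(3EI) = θ_0, giving M_B = 111.9 kN·m (hogging).
Span BC, ΣM about C: R_B^{BC}·8.25 = 0 + 111.9, so R_B^{BC} = 13.56 kN and R_C = 0 − 13.56 = -13.56 kN.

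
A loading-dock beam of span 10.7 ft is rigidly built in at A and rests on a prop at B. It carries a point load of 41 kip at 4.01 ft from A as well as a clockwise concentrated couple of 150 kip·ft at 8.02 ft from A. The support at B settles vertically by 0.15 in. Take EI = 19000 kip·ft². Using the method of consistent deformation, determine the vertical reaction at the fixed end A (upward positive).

R_A = 14.31 kip

Take the reaction at B as the redundant and release it; the primary structure is a cantilever fixed at A.
Primary-structure tip deflection at B by superposition:
  point load 41 at a = 4.01: Pa²(3L − a)/(6EI) = 3087/EI
  clockwise couple 150 at a = 8.02: M₀a(2L − a)/(2EI) = 8048/EI
  δ_0 = 11135/EI
Flexibility coefficient — unit upward force at B: δ_{BB} = L³/(3EI) = 408.3/EI.
With EI = 19000 kip·ft²: δ_0 = 0.58603 ft and δ_{BB} = 0.021492 ft/kip.
Compatibility — the beam at B must follow the support down by 0.0125 ft: δ_0 − R_B·δ_{BB} = 0.0125, so R_B = (0.58603 − 0.0125)/0.021492 = 26.69 kip.
Vertical equilibrium: R_A = ΣP − R_B = 41 − 26.69 = 14.31 kip.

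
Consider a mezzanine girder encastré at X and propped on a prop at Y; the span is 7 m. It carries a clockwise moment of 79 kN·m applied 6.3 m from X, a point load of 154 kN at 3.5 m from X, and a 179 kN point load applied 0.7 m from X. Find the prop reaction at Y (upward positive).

Release the roller at Y. Primary structure: cantilever fixed at X.
Downward deflection at the released point Y due to the loads:
  clockwise couple 79 at a = 6.3: M₀a(2L − a)/(2EI) = 1916/EI
  point load 154 at a = 3.5: Pa²(3L − a)/(6EI) = 5502/EI
  point load 179 at a = 0.7: Pa²(3L − a)/(6EI) = 296.8/EI
  δ_0 = 7715/EI
Tip deflection under a unit load at Y: L³/(3EI) = 114.3/EI.
The prop prevents deflection at Y: R_Y = δ_0/δ_{YY} = 7715/114.3 = 67.48 kN.

R_Y = 67.48 kN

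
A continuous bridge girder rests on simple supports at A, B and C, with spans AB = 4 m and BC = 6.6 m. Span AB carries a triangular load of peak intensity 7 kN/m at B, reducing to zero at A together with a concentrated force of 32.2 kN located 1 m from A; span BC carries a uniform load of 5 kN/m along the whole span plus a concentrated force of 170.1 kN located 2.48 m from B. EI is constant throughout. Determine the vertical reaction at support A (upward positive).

R_A = -10.84 kN

Release continuity at B by inserting a hinge; the redundant is the internal moment M_B. The primary structure is two simply-supported spans AB and BC.
Rotations at B on the released spans (each span's end-slope, ×1/EI):
  span AB: triangular load, peak 7: w₀L³/(45EI) = 9.956/EI
  span AB: point load 32.2 at a = 1: Pab(L + a)/(6LEI) = 20.12/EI
  span BC: UDL 5: wL³/(24EI) = 59.9/EI
  span BC: point load 170.1 at a = 2.48: Pab(L + b)/(6LEI) = 470.5/EI
  relative rotation θ_0 = (30.08 + 530.4)/EI = 560.5/EI
A unit hogging moment at B produces rotation L₁/(3EI) + L₂/(3EI) = 3.533/EI.
Compatibility: M_B·(L₁+L₂)/(3EI) = θ_0, giving M_B = 158.6 kN·m (hogging).
Span AB, ΣM about A with M_B applied at B: R_B^{AB}·4 = 69.53 + 158.6, so R_B^{AB} = 57.04 kN and R_A = 46.2 − 57.04 = -10.84 kN.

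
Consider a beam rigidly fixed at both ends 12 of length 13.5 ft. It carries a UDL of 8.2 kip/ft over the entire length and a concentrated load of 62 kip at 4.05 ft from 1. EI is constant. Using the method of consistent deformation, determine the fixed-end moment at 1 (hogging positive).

M_1 = 247.6 kip·ft

Take the two fixed-end moments M_1, M_2 as redundants; the released structure is the simple span 12.
End rotations of the released simple span under the applied load (×1/EI):
  at 1: UDL 8.2: wL³/(24EI) = 840.6/EI
  at 2: UDL 8.2: wL³/(24EI) = 840.6/EI
  at 1: point load 62 at a = 4.05: Pab(L + b)/(6LEI) = 672.3/EI
  at 2: point load 62 at a = 4.05: Pab(L + a)/(6LEI) = 514.1/EI
  θ_10 = 1513/EI,  θ_20 = 1355/EI
Flexibility coefficients: a unit moment at one end gives L/(3EI) there and L/(6EI) at the far end, so f₁₁ = f₂₂ = 4.5/EI and f₁₂ = f₂₁ = 2.25/EI.
Compatibility — zero rotation at each built-in end:
  4.5 M_1 + 2.25 M_2 = 1513
  2.25 M_1 + 4.5 M_2 = 1355
Solving the pair gives M_1 = 247.6 kip·ft and M_2 = 177.3 kip·ft (hogging).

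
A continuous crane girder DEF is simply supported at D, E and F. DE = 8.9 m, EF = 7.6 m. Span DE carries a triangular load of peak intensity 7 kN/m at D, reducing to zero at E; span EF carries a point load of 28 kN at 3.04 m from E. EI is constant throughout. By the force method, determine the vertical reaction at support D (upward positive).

R_D = 16.69 kN

Release continuity at E by inserting a hinge; the redundant is the internal moment M_E. The primary structure is two simply-supported spans DE and EF.
Discontinuity in slope at E on the released structure — sum the simple-span end rotations:
  span DE: triangular load, peak 7: 7w₀L³/(360EI) = 95.95/EI
  span EF: point load 28 at a = 3.04: Pab(L + b)/(6LEI) = 103.5/EI
  relative rotation θ_0 = (95.95 + 103.5)/EI = 199.5/EI
A unit hogging moment at E produces rotation L₁/(3EI) + L₂/(3EI) = 5.5/EI.
Slope continuity at E: θ_0 = M_E·5.5/EI, so M_E = 199.5/5.5 = 36.27 kN·m (hogging).
Span DE, ΣM about D with M_E applied at E: R_E^{DE}·8.9 = 92.41 + 36.27, so R_E^{DE} = 14.46 kN and R_D = 31.15 − 14.46 = 16.69 kN.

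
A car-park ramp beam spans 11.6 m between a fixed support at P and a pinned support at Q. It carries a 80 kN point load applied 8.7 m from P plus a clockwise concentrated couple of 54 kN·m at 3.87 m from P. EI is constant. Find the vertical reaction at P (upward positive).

R_P = 25.49 kN

Remove the prop at Q; the released (primary) structure is a cantilever built in at P.
Downward deflection at the released point Q due to the loads:
  point load 80 at a = 8.7: Pa²(3L − a)/(6EI) = 26340/EI
  clockwise couple 54 at a = 3.87: M₀a(2L − a)/(2EI) = 2020/EI
  δ_0 = 28360/EI
Flexibility coefficient — unit upward force at Q: δ_{QQ} = L³/(3EI) = 520.3/EI.
The prop prevents deflection at Q: R_Q = δ_0/δ_{QQ} = 28360/520.3 = 54.51 kN.
Vertical equilibrium: R_P = ΣP − R_Q = 80 − 54.51 = 25.49 kN.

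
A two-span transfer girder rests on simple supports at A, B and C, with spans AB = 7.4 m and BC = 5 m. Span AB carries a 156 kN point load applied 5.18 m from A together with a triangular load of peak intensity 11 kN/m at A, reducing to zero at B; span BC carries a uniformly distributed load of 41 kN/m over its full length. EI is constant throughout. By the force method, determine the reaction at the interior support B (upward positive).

Take M_B as the redundant. Released structure: two simple spans AB and BC with a hinge at B.
Rotations at B on the released spans (each span's end-slope, ×1/EI):
  span AB: point load 156 at a = 5.18: Pab(L + a)/(6LEI) = 508.3/EI
  span AB: triangular load, peak 11: 7w₀L³/(360EI) = 86.67/EI
  span BC: UDL 41: wL³/(24EI) = 213.5/EI
  relative rotation θ_0 = (595 + 213.5)/EI = 808.5/EI
A unit hogging moment at B produces rotation L₁/(3EI) + L₂/(3EI) = 4.133/EI.
Slope continuity at B: θ_0 = M_B·4.133/EI, so M_B = 808.5/4.133 = 195.6 kN·m (hogging).
Span AB, ΣM about A with M_B applied at B: R_B^{AB}·7.4 = 908.5 + 195.6, so R_B^{AB} = 149.2 kN and R_A = 196.7 − 149.2 = 47.5 kN.
Span BC, ΣM about C: R_B^{BC}·5 = 512.5 + 195.6, so R_B^{BC} = 141.6 kN and R_C = 205 − 141.6 = 63.38 kN.
R_B = 149.2 + 141.6 = 290.8 kN.

R_B = 290.8 kN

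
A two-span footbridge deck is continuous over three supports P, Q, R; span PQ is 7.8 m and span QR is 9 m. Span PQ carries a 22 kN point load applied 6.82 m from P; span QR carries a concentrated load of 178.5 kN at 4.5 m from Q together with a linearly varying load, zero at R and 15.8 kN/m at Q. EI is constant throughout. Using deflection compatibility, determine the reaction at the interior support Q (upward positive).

R_Q = 207.4 kN

Release continuity at Q by inserting a hinge; the redundant is the internal moment M_Q. The primary structure is two simply-supported spans PQ and QR.
End slopes at the hinge Q, treating each span as simply supported:
  span PQ: point load 22 at a = 6.82: Pab(L + a)/(6LEI) = 45.93/EI
  span QR: point load 178.5 at a = 4.5: Pab(L + b)/(6LEI) = 903.7/EI
  span QR: triangular load, peak 15.8: w₀L³/(45EI) = 256/EI
  relative rotation θ_0 = (45.93 + 1160)/EI = 1206/EI
A unit hogging moment at Q produces rotation L₁/(3EI) + L₂/(3EI) = 5.6/EI.
Compatibility: M_Q·(L₁+L₂)/(3EI) = θ_0, giving M_Q = 215.3 kN·m (hogging).
Span PQ, ΣM about P with M_Q applied at Q: R_Q^{PQ}·7.8 = 150 + 215.3, so R_Q^{PQ} = 46.84 kN and R_P = 22 − 46.84 = -24.84 kN.
Span QR, ΣM about R: R_Q^{QR}·9 = 1230 + 215.3, so R_Q^{QR} = 160.6 kN and R_R = 249.6 − 160.6 = 89.03 kN.
R_Q = 46.84 + 160.6 = 207.4 kN.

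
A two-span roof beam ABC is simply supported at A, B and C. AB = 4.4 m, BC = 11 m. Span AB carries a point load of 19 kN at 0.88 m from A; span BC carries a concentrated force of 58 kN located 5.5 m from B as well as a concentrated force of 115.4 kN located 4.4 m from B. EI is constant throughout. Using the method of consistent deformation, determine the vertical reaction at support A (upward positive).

R_A = -44.31 kN

Insert a hinge at B; M_B is the redundant, and each span becomes simply supported.
End slopes at the hinge B, treating each span as simply supported:
  span AB: point load 19 at a = 0.88: Pab(L + a)/(6LEI) = 11.77/EI
  span BC: point load 58 at a = 5.5: Pab(L + b)/(6LEI) = 438.6/EI
  span BC: point load 115.4 at a = 4.4: Pab(L + b)/(6LEI) = 893.7/EI
  relative rotation θ_0 = (11.77 + 1332)/EI = 1344/EI
A unit hogging moment at B produces rotation L₁/(3EI) + L₂/(3EI) = 5.133/EI.
Slope continuity at B: θ_0 = M_B·5.133/EI, so M_B = 1344/5.133 = 261.8 kN·m (hogging).
Span AB, ΣM about A with M_B applied at B: R_B^{AB}·4.4 = 16.72 + 261.8, so R_B^{AB} = 63.31 kN and R_A = 19 − 63.31 = -44.31 kN.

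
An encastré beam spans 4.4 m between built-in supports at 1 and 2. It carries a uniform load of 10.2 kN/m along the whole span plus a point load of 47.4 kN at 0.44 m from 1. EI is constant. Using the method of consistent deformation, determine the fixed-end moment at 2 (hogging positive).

M_2 = 18.33 kN·m

Take the two fixed-end moments M_1, M_2 as redundants; the released structure is the simple span 12.
Simple-span end rotations at 1 and 2 under the given loads:
  at 1: UDL 10.2: wL³/(24EI) = 36.2/EI
  at 2: UDL 10.2: wL³/(24EI) = 36.2/EI
  at 1: point load 47.4 at a = 0.44: Pab(L + b)/(6LEI) = 26.15/EI
  at 2: point load 47.4 at a = 0.44: Pab(L + a)/(6LEI) = 15.14/EI
  θ_10 = 62.36/EI,  θ_20 = 51.34/EI
Flexibility coefficients: a unit moment at one end gives L/(3EI) there and L/(6EI) at the far end, so f₁₁ = f₂₂ = 1.467/EI and f₁₂ = f₂₁ = 0.7333/EI.
Compatibility — zero rotation at each built-in end:
  1.467 M_1 + 0.7333 M_2 = 62.36
  0.7333 M_1 + 1.467 M_2 = 51.34
Solving the pair gives M_1 = 33.35 kN·m and M_2 = 18.33 kN·m (hogging).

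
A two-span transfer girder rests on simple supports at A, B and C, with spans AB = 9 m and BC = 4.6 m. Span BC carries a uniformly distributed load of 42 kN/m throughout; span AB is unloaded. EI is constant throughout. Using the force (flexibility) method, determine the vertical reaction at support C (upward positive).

R_C = 88.43 kN

Release continuity at B by inserting a hinge; the redundant is the internal moment M_B. The primary structure is two simply-supported spans AB and BC.
Rotations at B on the released spans (each span's end-slope, ×1/EI):
  span BC: UDL 42: wL³/(24EI) = 170.3/EI
  relative rotation θ_0 = (0 + 170.3)/EI = 170.3/EI
A unit hogging moment at B produces rotation L₁/(3EI) + L₂/(3EI) = 4.533/EI.
Compatibility: M_B·(L₁+L₂)/(3EI) = θ_0, giving M_B = 37.57 kN·m (hogging).
Span BC, ΣM about C: R_B^{BC}·4.6 = 444.4 + 37.57, so R_B^{BC} = 104.8 kN and R_C = 193.2 − 104.8 = 88.43 kN.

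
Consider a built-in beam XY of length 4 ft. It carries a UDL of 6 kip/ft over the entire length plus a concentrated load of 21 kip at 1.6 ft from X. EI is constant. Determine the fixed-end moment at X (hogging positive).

Release both end moments; the primary structure is a simply-supported span XY with redundants M_X and M_Y.
End rotations of the released simple span under the applied load (×1/EI):
  at X: UDL 6: wL³/(24EI) = 16/EI
  at Y: UDL 6: wL³/(24EI) = 16/EI
  at X: point load 21 at a = 1.6: Pab(L + b)/(6LEI) = 21.5/EI
  at Y: point load 21 at a = 1.6: Pab(L + a)/(6LEI) = 18.82/EI
  θ_X0 = 37.5/EI,  θ_Y0 = 34.82/EI
Flexibility coefficients: a unit moment at one end gives L/(3EI) there and L/(6EI) at the far end, so f₁₁ = f₂₂ = 1.333/EI and f₁₂ = f₂₁ = 0.6667/EI.
Compatibility — zero rotation at each built-in end:
  1.333 M_X + 0.6667 M_Y = 37.5
  0.6667 M_X + 1.333 M_Y = 34.82
Solving the pair gives M_X = 20.1 kip·ft and M_Y = 16.06 kip·ft (hogging).

M_X = 20.1 kip·ft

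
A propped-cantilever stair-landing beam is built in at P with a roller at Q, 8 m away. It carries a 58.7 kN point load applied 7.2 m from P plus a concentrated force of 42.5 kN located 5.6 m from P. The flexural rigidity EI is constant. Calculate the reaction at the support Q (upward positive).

R_Q = 73.87 kN

Take the reaction at Q as the redundant and release it; the primary structure is a cantilever fixed at P.
Primary-structure tip deflection at Q by superposition:
  point load 58.7 at a = 7.2: Pa²(3L − a)/(6EI) = 8520/EI
  point load 42.5 at a = 5.6: Pa²(3L − a)/(6EI) = 4087/EI
  δ_0 = 12608/EI
Tip deflection under a unit load at Q: L³/(3EI) = 170.7/EI.
Compatibility at Q: δ_0 − R_Q·δ_{QQ} = 0, so R_Q = 12608/170.7 = 73.87 kN.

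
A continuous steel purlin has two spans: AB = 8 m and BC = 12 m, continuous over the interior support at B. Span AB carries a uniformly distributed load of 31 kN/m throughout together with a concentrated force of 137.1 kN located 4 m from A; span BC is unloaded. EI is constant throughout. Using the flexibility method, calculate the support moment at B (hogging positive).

M_B = 181.5 kN·m

Release continuity at B by inserting a hinge; the redundant is the internal moment M_B. The primary structure is two simply-supported spans AB and BC.
Discontinuity in slope at B on the released structure — sum the simple-span end rotations:
  span AB: UDL 31: wL³/(24EI) = 661.3/EI
  span AB: point load 137.1 at a = 4: Pab(L + a)/(6LEI) = 548.4/EI
  relative rotation θ_0 = (1210 + 0)/EI = 1210/EI
A unit hogging moment at B produces rotation L₁/(3EI) + L₂/(3EI) = 6.667/EI.
Slope continuity at B: θ_0 = M_B·6.667/EI, so M_B = 1210/6.667 = 181.5 kN·m (hogging).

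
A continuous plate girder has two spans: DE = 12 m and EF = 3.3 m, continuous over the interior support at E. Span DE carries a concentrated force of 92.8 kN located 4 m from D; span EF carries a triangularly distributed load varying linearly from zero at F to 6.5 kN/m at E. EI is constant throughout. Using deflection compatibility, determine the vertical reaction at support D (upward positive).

R_D = 51 kN

Release continuity at E by inserting a hinge; the redundant is the internal moment M_E. The primary structure is two simply-supported spans DE and EF.
Discontinuity in slope at E on the released structure — sum the simple-span end rotations:
  span DE: point load 92.8 at a = 4: Pab(L + a)/(6LEI) = 659.9/EI
  span EF: triangular load, peak 6.5: w₀L³/(45EI) = 5.191/EI
  relative rotation θ_0 = (659.9 + 5.191)/EI = 665.1/EI
A unit hogging moment at E produces rotation L₁/(3EI) + L₂/(3EI) = 5.1/EI.
Slope continuity at E: θ_0 = M_E·5.1/EI, so M_E = 665.1/5.1 = 130.4 kN·m (hogging).
Span DE, ΣM about D with M_E applied at E: R_E^{DE}·12 = 371.2 + 130.4, so R_E^{DE} = 41.8 kN and R_D = 92.8 − 41.8 = 51 kN.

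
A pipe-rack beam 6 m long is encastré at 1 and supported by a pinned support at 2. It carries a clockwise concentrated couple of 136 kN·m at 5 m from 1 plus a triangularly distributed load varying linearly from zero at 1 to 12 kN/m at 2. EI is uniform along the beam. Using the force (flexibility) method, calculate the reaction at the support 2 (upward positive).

Take the reaction at 2 as the redundant and release it; the primary structure is a cantilever fixed at 1.
Deflection at 2 on the released cantilever, summing each load's contribution:
  clockwise couple 136 at a = 5: M₀a(2L − a)/(2EI) = 2380/EI
  triangular load, peak 12 at the free end: 11w₀L⁴/(120EI) = 1426/EI
  δ_0 = 3806/EI
Tip deflection under a unit load at 2: L³/(3EI) = 72/EI.
The prop prevents deflection at 2: R_2 = δ_0/δ_{22} = 3806/72 = 52.86 kN.

R_2 = 52.86 kN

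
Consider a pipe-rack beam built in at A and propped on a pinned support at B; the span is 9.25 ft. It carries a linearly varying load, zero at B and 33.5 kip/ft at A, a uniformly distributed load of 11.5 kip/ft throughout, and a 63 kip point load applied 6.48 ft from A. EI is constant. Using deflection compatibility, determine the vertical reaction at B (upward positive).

Take the reaction at B as the redundant and release it; the primary structure is a cantilever fixed at A.
Deflection at B on the released cantilever, summing each load's contribution:
  triangular load, peak 33.5 at the fixed end: w₀L⁴/(30EI) = 8175/EI
  UDL 11.5: wL⁴/(8EI) = 10524/EI
  point load 63 at a = 6.48: Pa²(3L − a)/(6EI) = 9378/EI
  δ_0 = 28077/EI
Tip deflection under a unit load at B: L³/(3EI) = 263.8/EI.
Compatibility at B: δ_0 − R_B·δ_{BB} = 0, so R_B = 28077/263.8 = 106.4 kip.

R_B = 106.4 kip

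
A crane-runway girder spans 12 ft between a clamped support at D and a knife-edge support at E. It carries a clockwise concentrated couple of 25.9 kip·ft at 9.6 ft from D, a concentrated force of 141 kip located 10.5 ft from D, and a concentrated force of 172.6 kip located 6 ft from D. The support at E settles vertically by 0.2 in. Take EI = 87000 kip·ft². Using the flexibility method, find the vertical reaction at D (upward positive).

R_D = 144.4 kip

Choose R_E as the redundant. The primary structure is the cantilever fixed at D.
Primary-structure tip deflection at E by superposition:
  clockwise couple 25.9 at a = 9.6: M₀a(2L − a)/(2EI) = 1790/EI
  point load 141 at a = 10.5: Pa²(3L − a)/(6EI) = 66067/EI
  point load 172.6 at a = 6: Pa²(3L − a)/(6EI) = 31068/EI
  δ_0 = 98926/EI
Tip deflection under a unit load at E: L³/(3EI) = 576/EI.
With EI = 87000 kip·ft²: δ_0 = 1.1371 ft and δ_{EE} = 0.006621 ft/kip.
Compatibility — the beam at E must follow the support down by 0.01667 ft: δ_0 − R_E·δ_{EE} = 0.01667, so R_E = (1.1371 − 0.01667)/0.006621 = 169.2 kip.
Vertical equilibrium: R_D = ΣP − R_E = 313.6 − 169.2 = 144.4 kip.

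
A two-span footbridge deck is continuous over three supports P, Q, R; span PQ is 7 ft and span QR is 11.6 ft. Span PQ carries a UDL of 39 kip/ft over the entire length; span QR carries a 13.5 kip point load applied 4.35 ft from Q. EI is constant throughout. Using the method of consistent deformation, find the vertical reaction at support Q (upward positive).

R_Q = 169.8 kip

Insert a hinge at Q; M_Q is the redundant, and each span becomes simply supported.
End slopes at the hinge Q, treating each span as simply supported:
  span PQ: UDL 39: wL³/(24EI) = 557.4/EI
  span QR: point load 13.5 at a = 4.35: Pab(L + b)/(6LEI) = 115.3/EI
  relative rotation θ_0 = (557.4 + 115.3)/EI = 672.7/EI
A unit hogging moment at Q produces rotation L₁/(3EI) + L₂/(3EI) = 6.2/EI.
Compatibility: M_Q·(L₁+L₂)/(3EI) = θ_0, giving M_Q = 108.5 kip·ft (hogging).
Span PQ, ΣM about P with M_Q applied at Q: R_Q^{PQ}·7 = 955.5 + 108.5, so R_Q^{PQ} = 152 kip and R_P = 273 − 152 = 121 kip.
Span QR, ΣM about R: R_Q^{QR}·11.6 = 97.88 + 108.5, so R_Q^{QR} = 17.79 kip and R_R = 13.5 − 17.79 = -4.291 kip.
R_Q = 152 + 17.79 = 169.8 kip.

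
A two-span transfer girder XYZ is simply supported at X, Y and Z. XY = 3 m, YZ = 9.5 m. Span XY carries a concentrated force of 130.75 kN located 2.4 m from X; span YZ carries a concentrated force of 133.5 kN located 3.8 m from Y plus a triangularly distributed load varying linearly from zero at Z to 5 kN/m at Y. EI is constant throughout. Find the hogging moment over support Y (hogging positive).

M_Y = 221.5 kN·m

Insert a hinge at Y; M_Y is the redundant, and each span becomes simply supported.
Discontinuity in slope at Y on the released structure — sum the simple-span end rotations:
  span XY: point load 130.75 at a = 2.4: Pab(L + a)/(6LEI) = 56.48/EI
  span YZ: point load 133.5 at a = 3.8: Pab(L + b)/(6LEI) = 771.1/EI
  span YZ: triangular load, peak 5: w₀L³/(45EI) = 95.26/EI
  relative rotation θ_0 = (56.48 + 866.4)/EI = 922.8/EI
A unit hogging moment at Y produces rotation L₁/(3EI) + L₂/(3EI) = 4.167/EI.
Compatibility: M_Y·(L₁+L₂)/(3EI) = θ_0, giving M_Y = 221.5 kN·m (hogging).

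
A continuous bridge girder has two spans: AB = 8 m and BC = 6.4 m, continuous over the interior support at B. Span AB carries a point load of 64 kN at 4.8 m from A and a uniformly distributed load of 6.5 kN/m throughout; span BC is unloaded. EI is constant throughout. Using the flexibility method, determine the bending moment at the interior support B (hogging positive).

M_B = 83.5 kN·m

Insert a hinge at B; M_B is the redundant, and each span becomes simply supported.
Rotations at B on the released spans (each span's end-slope, ×1/EI):
  span AB: point load 64 at a = 4.8: Pab(L + a)/(6LEI) = 262.1/EI
  span AB: UDL 6.5: wL³/(24EI) = 138.7/EI
  relative rotation θ_0 = (400.8 + 0)/EI = 400.8/EI
A unit hogging moment at B produces rotation L₁/(3EI) + L₂/(3EI) = 4.8/EI.
Slope continuity at B: θ_0 = M_B·4.8/EI, so M_B = 400.8/4.8 = 83.5 kN·m (hogging).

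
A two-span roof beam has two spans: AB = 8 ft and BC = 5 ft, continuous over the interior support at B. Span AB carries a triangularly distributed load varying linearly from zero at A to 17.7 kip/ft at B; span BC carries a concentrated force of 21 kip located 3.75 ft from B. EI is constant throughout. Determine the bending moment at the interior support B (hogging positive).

Insert a hinge at B; M_B is the redundant, and each span becomes simply supported.
Rotations at B on the released spans (each span's end-slope, ×1/EI):
  span AB: triangular load, peak 17.7: w₀L³/(45EI) = 201.4/EI
  span BC: point load 21 at a = 3.75: Pab(L + b)/(6LEI) = 20.51/EI
  relative rotation θ_0 = (201.4 + 20.51)/EI = 221.9/EI
A unit hogging moment at B produces rotation L₁/(3EI) + L₂/(3EI) = 4.333/EI.
Slope continuity at B: θ_0 = M_B·4.333/EI, so M_B = 221.9/4.333 = 51.21 kip·ft (hogging).

M_B = 51.21 kip·ft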